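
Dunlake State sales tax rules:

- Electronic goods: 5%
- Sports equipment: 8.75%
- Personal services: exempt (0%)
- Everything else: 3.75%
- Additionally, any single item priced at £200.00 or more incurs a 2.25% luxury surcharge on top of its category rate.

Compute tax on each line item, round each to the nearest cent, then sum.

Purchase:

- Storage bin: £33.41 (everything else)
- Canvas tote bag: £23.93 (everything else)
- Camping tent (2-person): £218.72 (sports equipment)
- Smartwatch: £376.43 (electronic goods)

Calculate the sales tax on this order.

£53.50

Storage bin £33.41: everything else → 3.75% → £1.25
Canvas tote bag £23.93: everything else → 3.75% → £0.90
Camping tent (2-person) £218.72: sports equipment → 8.75% + 2.25% surcharge = 11% → £24.06
Smartwatch £376.43: electronic goods → 5% + 2.25% surcharge = 7.25% → £27.29
Total tax = £1.25 + £0.90 + £24.06 + £27.29 = £53.50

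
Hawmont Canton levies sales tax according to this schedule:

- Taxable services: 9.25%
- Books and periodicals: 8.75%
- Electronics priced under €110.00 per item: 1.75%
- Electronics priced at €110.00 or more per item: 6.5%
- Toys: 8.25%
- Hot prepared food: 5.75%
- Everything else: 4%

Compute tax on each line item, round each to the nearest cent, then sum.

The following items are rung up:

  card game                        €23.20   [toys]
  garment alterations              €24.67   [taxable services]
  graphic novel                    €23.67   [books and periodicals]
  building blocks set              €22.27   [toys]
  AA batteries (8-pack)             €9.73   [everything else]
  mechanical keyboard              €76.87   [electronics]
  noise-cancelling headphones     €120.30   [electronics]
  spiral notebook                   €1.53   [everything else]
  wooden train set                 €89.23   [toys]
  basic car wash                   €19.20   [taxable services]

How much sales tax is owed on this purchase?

Card game €23.20: toys → 8.25% → €1.91
Garment alterations €24.67: taxable services → 9.25% → €2.28
Graphic novel €23.67: books and periodicals → 8.75% → €2.07
Building blocks set €22.27: toys → 8.25% → €1.84
AA batteries (8-pack) €9.73: everything else → 4% → €0.39
Mechanical keyboard €76.87: electronics, under €110.00 → 1.75% → €1.35
Noise-cancelling headphones €120.30: electronics, €110.00 or more → 6.5% → €7.82
Spiral notebook €1.53: everything else → 4% → €0.06
Wooden train set €89.23: toys → 8.25% → €7.36
Basic car wash €19.20: taxable services → 9.25% → €1.78
Total tax = €1.91 + €2.28 + €2.07 + €1.84 + €0.39 + €1.35 + €7.82 + €0.06 + €7.36 + €1.78 = €26.86

€26.86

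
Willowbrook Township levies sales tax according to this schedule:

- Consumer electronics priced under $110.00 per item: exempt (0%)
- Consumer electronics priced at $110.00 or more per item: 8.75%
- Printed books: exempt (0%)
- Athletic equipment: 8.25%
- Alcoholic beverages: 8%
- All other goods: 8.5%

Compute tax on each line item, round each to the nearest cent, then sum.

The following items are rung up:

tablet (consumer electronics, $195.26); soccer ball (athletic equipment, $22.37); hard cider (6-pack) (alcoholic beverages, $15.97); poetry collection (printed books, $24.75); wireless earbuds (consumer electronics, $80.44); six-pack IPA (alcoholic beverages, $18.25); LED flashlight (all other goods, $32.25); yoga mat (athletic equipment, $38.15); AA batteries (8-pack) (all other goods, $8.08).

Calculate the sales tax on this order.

$28.26

Tablet $195.26: consumer electronics, $110.00 or more → 8.75% → $17.09
Soccer ball $22.37: athletic equipment → 8.25% → $1.85
Hard cider (6-pack) $15.97: alcoholic beverages → 8% → $1.28
Poetry collection $24.75: printed books → 0% → $0.00
Wireless earbuds $80.44: consumer electronics, under $110.00 → 0% → $0.00
Six-pack IPA $18.25: alcoholic beverages → 8% → $1.46
LED flashlight $32.25: all other goods → 8.5% → $2.74
Yoga mat $38.15: athletic equipment → 8.25% → $3.15
AA batteries (8-pack) $8.08: all other goods → 8.5% → $0.69
Total tax = $17.09 + $1.85 + $1.28 + $1.46 + $2.74 + $3.15 + $0.69 = $28.26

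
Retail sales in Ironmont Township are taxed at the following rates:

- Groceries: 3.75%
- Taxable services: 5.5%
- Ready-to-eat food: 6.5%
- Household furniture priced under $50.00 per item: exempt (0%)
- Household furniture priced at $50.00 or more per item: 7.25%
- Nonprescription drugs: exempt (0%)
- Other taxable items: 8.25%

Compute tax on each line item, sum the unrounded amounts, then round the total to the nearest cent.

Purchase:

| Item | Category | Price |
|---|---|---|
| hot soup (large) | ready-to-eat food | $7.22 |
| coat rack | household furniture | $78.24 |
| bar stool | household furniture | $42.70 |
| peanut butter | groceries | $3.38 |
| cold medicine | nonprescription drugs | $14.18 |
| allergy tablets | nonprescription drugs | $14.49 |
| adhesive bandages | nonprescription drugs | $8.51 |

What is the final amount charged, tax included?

Hot soup (large) $7.22: ready-to-eat food → 6.5% → $0.4693
Coat rack $78.24: household furniture, $50.00 or more → 7.25% → $5.6724
Bar stool $42.70: household furniture, under $50.00 → 0% → $0.00
Peanut butter $3.38: groceries → 3.75% → $0.12675
Cold medicine $14.18: nonprescription drugs → 0% → $0.00
Allergy tablets $14.49: nonprescription drugs → 0% → $0.00
Adhesive bandages $8.51: nonprescription drugs → 0% → $0.00
Subtotal = $168.72; unrounded tax = $6.26845 → $6.27; total due = $174.99

$174.99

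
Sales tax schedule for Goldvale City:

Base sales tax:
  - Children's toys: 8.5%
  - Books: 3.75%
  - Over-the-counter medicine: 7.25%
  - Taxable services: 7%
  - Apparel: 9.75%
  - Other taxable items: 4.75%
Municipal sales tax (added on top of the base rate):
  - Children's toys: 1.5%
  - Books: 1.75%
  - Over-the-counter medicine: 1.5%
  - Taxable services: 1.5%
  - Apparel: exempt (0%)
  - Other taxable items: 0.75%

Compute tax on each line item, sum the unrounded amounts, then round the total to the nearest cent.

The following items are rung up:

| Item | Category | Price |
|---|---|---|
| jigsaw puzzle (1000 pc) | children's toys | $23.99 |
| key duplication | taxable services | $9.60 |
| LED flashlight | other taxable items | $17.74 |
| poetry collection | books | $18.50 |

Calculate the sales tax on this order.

Jigsaw puzzle (1000 pc) $23.99: children's toys → 8.5% + 1.5% municipal = 10% → $2.399
Key duplication $9.60: taxable services → 7% + 1.5% municipal = 8.5% → $0.816
LED flashlight $17.74: other taxable items → 4.75% + 0.75% municipal = 5.5% → $0.9757
Poetry collection $18.50: books → 3.75% + 1.75% municipal = 5.5% → $1.0175
Unrounded tax sum = $5.2082 → $5.21

$5.21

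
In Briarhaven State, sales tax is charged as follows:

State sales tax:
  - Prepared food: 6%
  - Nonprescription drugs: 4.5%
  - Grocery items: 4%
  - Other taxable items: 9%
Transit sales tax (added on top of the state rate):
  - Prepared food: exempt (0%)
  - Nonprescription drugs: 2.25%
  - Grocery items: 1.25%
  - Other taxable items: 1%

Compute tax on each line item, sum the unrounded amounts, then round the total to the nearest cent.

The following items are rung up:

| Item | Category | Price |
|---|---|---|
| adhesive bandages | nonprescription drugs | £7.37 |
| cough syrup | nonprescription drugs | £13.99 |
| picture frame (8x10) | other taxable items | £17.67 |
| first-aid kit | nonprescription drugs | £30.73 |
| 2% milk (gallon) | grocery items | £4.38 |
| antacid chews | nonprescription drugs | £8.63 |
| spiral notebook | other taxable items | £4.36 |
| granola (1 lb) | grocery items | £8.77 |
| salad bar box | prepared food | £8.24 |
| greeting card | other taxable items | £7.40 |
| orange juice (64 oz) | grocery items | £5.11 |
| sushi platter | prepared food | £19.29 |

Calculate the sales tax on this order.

£9.65

Adhesive bandages £7.37: nonprescription drugs → 4.5% + 2.25% transit = 6.75% → £0.497475
Cough syrup £13.99: nonprescription drugs → 4.5% + 2.25% transit = 6.75% → £0.944325
Picture frame (8x10) £17.67: other taxable items → 9% + 1% transit = 10% → £1.767
First-aid kit £30.73: nonprescription drugs → 4.5% + 2.25% transit = 6.75% → £2.074275
2% milk (gallon) £4.38: grocery items → 4% + 1.25% transit = 5.25% → £0.22995
Antacid chews £8.63: nonprescription drugs → 4.5% + 2.25% transit = 6.75% → £0.582525
Spiral notebook £4.36: other taxable items → 9% + 1% transit = 10% → £0.436
Granola (1 lb) £8.77: grocery items → 4% + 1.25% transit = 5.25% → £0.460425
Salad bar box £8.24: prepared food → 6% + 0% transit = 6% → £0.4944
Greeting card £7.40: other taxable items → 9% + 1% transit = 10% → £0.74
Orange juice (64 oz) £5.11: grocery items → 4% + 1.25% transit = 5.25% → £0.268275
Sushi platter £19.29: prepared food → 6% + 0% transit = 6% → £1.1574
Unrounded tax sum = £9.65205 → £9.65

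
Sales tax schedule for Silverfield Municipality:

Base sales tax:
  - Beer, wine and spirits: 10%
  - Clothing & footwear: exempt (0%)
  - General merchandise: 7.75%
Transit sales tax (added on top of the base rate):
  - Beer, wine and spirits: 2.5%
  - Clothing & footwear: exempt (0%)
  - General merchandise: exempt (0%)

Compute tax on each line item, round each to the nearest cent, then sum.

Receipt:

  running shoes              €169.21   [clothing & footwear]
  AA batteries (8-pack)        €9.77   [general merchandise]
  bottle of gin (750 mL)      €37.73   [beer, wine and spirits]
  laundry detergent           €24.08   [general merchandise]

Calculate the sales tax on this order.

Running shoes €169.21: clothing & footwear → 0% + 0% transit = 0% → €0.00
AA batteries (8-pack) €9.77: general merchandise → 7.75% + 0% transit = 7.75% → €0.76
Bottle of gin (750 mL) €37.73: beer, wine and spirits → 10% + 2.5% transit = 12.5% → €4.72
Laundry detergent €24.08: general merchandise → 7.75% + 0% transit = 7.75% → €1.87
Total tax = €0.76 + €4.72 + €1.87 = €7.35

€7.35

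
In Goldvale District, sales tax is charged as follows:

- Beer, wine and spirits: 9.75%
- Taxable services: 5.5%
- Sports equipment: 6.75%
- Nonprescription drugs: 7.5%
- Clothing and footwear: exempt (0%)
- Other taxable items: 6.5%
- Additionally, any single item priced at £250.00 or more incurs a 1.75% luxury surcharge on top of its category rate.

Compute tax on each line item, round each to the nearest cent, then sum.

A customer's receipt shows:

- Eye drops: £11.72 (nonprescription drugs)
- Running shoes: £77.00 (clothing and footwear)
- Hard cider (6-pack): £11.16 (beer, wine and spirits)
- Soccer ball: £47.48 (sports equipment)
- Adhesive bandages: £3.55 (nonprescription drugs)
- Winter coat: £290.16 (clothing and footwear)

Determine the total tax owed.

Eye drops £11.72: nonprescription drugs → 7.5% → £0.88
Running shoes £77.00: clothing and footwear → 0% → £0.00
Hard cider (6-pack) £11.16: beer, wine and spirits → 9.75% → £1.09
Soccer ball £47.48: sports equipment → 6.75% → £3.20
Adhesive bandages £3.55: nonprescription drugs → 7.5% → £0.27
Winter coat £290.16: clothing and footwear → 0% + 1.75% surcharge = 1.75% → £5.08
Total tax = £0.88 + £1.09 + £3.20 + £0.27 + £5.08 = £10.52

£10.52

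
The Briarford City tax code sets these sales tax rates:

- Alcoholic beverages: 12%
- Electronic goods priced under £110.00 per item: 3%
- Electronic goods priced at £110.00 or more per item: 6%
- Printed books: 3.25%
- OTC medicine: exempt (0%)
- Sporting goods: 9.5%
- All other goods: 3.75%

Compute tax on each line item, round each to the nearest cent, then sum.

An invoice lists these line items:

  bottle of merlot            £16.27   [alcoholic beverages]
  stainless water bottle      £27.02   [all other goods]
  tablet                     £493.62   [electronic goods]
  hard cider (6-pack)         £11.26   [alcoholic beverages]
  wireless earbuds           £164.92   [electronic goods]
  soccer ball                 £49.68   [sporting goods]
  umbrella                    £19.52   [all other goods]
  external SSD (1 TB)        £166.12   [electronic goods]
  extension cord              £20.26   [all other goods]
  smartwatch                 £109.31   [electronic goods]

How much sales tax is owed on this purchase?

£63.29

Bottle of merlot £16.27: alcoholic beverages → 12% → £1.95
Stainless water bottle £27.02: all other goods → 3.75% → £1.01
Tablet £493.62: electronic goods, £110.00 or more → 6% → £29.62
Hard cider (6-pack) £11.26: alcoholic beverages → 12% → £1.35
Wireless earbuds £164.92: electronic goods, £110.00 or more → 6% → £9.90
Soccer ball £49.68: sporting goods → 9.5% → £4.72
Umbrella £19.52: all other goods → 3.75% → £0.73
External SSD (1 TB) £166.12: electronic goods, £110.00 or more → 6% → £9.97
Extension cord £20.26: all other goods → 3.75% → £0.76
Smartwatch £109.31: electronic goods, under £110.00 → 3% → £3.28
Total tax = £1.95 + £1.01 + £29.62 + £1.35 + £9.90 + £4.72 + £0.73 + £9.97 + £0.76 + £3.28 = £63.29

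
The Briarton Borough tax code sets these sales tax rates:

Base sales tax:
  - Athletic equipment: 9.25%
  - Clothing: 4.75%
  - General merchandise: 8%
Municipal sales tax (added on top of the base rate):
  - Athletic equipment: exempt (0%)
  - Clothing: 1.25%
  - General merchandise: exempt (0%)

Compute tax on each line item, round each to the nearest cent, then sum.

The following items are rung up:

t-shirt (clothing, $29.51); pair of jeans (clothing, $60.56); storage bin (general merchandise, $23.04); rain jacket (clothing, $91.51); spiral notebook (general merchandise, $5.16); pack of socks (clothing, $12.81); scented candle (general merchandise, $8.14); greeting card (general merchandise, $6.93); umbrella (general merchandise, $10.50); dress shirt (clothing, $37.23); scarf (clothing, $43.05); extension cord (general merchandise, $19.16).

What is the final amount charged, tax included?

T-shirt $29.51: clothing → 4.75% + 1.25% municipal = 6% → $1.77
Pair of jeans $60.56: clothing → 4.75% + 1.25% municipal = 6% → $3.63
Storage bin $23.04: general merchandise → 8% + 0% municipal = 8% → $1.84
Rain jacket $91.51: clothing → 4.75% + 1.25% municipal = 6% → $5.49
Spiral notebook $5.16: general merchandise → 8% + 0% municipal = 8% → $0.41
Pack of socks $12.81: clothing → 4.75% + 1.25% municipal = 6% → $0.77
Scented candle $8.14: general merchandise → 8% + 0% municipal = 8% → $0.65
Greeting card $6.93: general merchandise → 8% + 0% municipal = 8% → $0.55
Umbrella $10.50: general merchandise → 8% + 0% municipal = 8% → $0.84
Dress shirt $37.23: clothing → 4.75% + 1.25% municipal = 6% → $2.23
Scarf $43.05: clothing → 4.75% + 1.25% municipal = 6% → $2.58
Extension cord $19.16: general merchandise → 8% + 0% municipal = 8% → $1.53
Subtotal = $347.60; tax = $22.29; total due = $369.89

$369.89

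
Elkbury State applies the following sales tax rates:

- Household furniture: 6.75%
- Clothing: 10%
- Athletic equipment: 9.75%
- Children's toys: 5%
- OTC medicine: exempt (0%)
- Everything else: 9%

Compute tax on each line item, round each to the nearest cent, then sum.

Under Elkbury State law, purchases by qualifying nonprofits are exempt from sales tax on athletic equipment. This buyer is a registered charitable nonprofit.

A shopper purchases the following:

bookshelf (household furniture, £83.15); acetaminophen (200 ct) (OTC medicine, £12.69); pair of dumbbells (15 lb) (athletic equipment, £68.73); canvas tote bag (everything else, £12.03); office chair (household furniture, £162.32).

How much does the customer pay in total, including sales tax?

Bookshelf £83.15: household furniture → 6.75% → £5.61
Acetaminophen (200 ct) £12.69: OTC medicine → 0% → £0.00
Pair of dumbbells (15 lb) £68.73: athletic equipment, buyer-exempt → 0% → £0.00
Canvas tote bag £12.03: everything else → 9% → £1.08
Office chair £162.32: household furniture → 6.75% → £10.96
Subtotal = £338.92; tax = £17.65; total due = £356.57

£356.57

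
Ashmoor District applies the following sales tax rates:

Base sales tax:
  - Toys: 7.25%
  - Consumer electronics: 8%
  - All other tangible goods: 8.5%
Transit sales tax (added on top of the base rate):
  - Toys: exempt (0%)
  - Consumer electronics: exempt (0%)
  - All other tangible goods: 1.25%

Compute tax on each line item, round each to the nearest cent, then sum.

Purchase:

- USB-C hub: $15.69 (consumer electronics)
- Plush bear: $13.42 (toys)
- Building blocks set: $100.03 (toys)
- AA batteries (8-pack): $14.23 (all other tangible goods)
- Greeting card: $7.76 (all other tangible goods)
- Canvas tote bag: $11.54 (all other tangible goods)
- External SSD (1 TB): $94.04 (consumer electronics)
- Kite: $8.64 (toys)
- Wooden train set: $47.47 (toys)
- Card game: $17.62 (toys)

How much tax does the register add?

USB-C hub $15.69: consumer electronics → 8% + 0% transit = 8% → $1.26
Plush bear $13.42: toys → 7.25% + 0% transit = 7.25% → $0.97
Building blocks set $100.03: toys → 7.25% + 0% transit = 7.25% → $7.25
AA batteries (8-pack) $14.23: all other tangible goods → 8.5% + 1.25% transit = 9.75% → $1.39
Greeting card $7.76: all other tangible goods → 8.5% + 1.25% transit = 9.75% → $0.76
Canvas tote bag $11.54: all other tangible goods → 8.5% + 1.25% transit = 9.75% → $1.13
External SSD (1 TB) $94.04: consumer electronics → 8% + 0% transit = 8% → $7.52
Kite $8.64: toys → 7.25% + 0% transit = 7.25% → $0.63
Wooden train set $47.47: toys → 7.25% + 0% transit = 7.25% → $3.44
Card game $17.62: toys → 7.25% + 0% transit = 7.25% → $1.28
Total tax = $1.26 + $0.97 + $7.25 + $1.39 + $0.76 + $1.13 + $7.52 + $0.63 + $3.44 + $1.28 = $25.63

$25.63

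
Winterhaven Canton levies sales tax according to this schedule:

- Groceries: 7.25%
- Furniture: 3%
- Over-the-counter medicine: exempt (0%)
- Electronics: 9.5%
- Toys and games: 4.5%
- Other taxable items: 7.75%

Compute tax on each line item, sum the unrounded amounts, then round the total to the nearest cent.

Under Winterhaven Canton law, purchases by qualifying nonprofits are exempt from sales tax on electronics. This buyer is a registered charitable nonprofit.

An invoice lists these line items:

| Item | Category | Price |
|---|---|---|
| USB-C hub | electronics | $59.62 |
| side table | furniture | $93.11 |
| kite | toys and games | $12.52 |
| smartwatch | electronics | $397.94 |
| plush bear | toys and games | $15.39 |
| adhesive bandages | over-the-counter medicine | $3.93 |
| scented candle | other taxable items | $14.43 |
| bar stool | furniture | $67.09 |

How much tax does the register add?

USB-C hub $59.62: electronics, buyer-exempt → 0% → $0.00
Side table $93.11: furniture → 3% → $2.7933
Kite $12.52: toys and games → 4.5% → $0.5634
Smartwatch $397.94: electronics, buyer-exempt → 0% → $0.00
Plush bear $15.39: toys and games → 4.5% → $0.69255
Adhesive bandages $3.93: over-the-counter medicine → 0% → $0.00
Scented candle $14.43: other taxable items → 7.75% → $1.118325
Bar stool $67.09: furniture → 3% → $2.0127
Unrounded tax sum = $7.180275 → $7.18

$7.18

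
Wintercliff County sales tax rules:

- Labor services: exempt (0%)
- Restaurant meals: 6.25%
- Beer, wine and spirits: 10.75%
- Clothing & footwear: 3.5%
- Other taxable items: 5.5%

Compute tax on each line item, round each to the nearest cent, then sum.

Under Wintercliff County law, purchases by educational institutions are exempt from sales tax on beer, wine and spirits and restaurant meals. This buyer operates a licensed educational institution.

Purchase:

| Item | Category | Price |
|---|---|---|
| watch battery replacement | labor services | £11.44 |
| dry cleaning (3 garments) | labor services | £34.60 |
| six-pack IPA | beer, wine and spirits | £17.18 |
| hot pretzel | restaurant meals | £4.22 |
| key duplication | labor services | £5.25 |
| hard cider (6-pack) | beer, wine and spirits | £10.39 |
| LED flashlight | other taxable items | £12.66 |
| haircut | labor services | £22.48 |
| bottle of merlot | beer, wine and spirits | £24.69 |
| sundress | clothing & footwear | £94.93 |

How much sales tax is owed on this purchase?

£4.02

Watch battery replacement £11.44: labor services → 0% → £0.00
Dry cleaning (3 garments) £34.60: labor services → 0% → £0.00
Six-pack IPA £17.18: beer, wine and spirits, buyer-exempt → 0% → £0.00
Hot pretzel £4.22: restaurant meals, buyer-exempt → 0% → £0.00
Key duplication £5.25: labor services → 0% → £0.00
Hard cider (6-pack) £10.39: beer, wine and spirits, buyer-exempt → 0% → £0.00
LED flashlight £12.66: other taxable items → 5.5% → £0.70
Haircut £22.48: labor services → 0% → £0.00
Bottle of merlot £24.69: beer, wine and spirits, buyer-exempt → 0% → £0.00
Sundress £94.93: clothing & footwear → 3.5% → £3.32
Total tax = £0.70 + £3.32 = £4.02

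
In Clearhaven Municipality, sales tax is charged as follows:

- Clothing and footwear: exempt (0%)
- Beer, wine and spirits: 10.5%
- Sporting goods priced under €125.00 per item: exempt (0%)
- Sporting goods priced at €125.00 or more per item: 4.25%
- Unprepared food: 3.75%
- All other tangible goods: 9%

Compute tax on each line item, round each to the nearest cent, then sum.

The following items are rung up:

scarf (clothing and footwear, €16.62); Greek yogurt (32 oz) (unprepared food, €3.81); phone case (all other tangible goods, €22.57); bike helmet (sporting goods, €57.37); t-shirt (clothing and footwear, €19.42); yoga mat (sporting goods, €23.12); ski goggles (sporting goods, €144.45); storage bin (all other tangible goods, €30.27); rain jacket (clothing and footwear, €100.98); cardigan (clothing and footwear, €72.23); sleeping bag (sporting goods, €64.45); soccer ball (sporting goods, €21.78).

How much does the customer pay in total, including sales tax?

€588.10

Scarf €16.62: clothing and footwear → 0% → €0.00
Greek yogurt (32 oz) €3.81: unprepared food → 3.75% → €0.14
Phone case €22.57: all other tangible goods → 9% → €2.03
Bike helmet €57.37: sporting goods, under €125.00 → 0% → €0.00
T-shirt €19.42: clothing and footwear → 0% → €0.00
Yoga mat €23.12: sporting goods, under €125.00 → 0% → €0.00
Ski goggles €144.45: sporting goods, €125.00 or more → 4.25% → €6.14
Storage bin €30.27: all other tangible goods → 9% → €2.72
Rain jacket €100.98: clothing and footwear → 0% → €0.00
Cardigan €72.23: clothing and footwear → 0% → €0.00
Sleeping bag €64.45: sporting goods, under €125.00 → 0% → €0.00
Soccer ball €21.78: sporting goods, under €125.00 → 0% → €0.00
Subtotal = €577.07; tax = €11.03; total due = €588.10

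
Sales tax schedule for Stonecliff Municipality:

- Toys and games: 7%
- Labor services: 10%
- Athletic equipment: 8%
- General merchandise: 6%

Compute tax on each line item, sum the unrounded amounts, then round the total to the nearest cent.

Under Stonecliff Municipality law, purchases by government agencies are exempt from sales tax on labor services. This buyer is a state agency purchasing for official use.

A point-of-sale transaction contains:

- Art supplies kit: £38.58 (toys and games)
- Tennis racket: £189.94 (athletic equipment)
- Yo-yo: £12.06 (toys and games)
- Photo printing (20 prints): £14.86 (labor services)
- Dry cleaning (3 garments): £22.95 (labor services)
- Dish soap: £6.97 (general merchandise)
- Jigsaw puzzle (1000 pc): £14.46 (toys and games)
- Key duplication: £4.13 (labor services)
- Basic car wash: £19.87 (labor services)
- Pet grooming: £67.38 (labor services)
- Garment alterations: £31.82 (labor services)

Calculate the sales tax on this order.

£20.17

Art supplies kit £38.58: toys and games → 7% → £2.7006
Tennis racket £189.94: athletic equipment → 8% → £15.1952
Yo-yo £12.06: toys and games → 7% → £0.8442
Photo printing (20 prints) £14.86: labor services, buyer-exempt → 0% → £0.00
Dry cleaning (3 garments) £22.95: labor services, buyer-exempt → 0% → £0.00
Dish soap £6.97: general merchandise → 6% → £0.4182
Jigsaw puzzle (1000 pc) £14.46: toys and games → 7% → £1.0122
Key duplication £4.13: labor services, buyer-exempt → 0% → £0.00
Basic car wash £19.87: labor services, buyer-exempt → 0% → £0.00
Pet grooming £67.38: labor services, buyer-exempt → 0% → £0.00
Garment alterations £31.82: labor services, buyer-exempt → 0% → £0.00
Unrounded tax sum = £20.1704 → £20.17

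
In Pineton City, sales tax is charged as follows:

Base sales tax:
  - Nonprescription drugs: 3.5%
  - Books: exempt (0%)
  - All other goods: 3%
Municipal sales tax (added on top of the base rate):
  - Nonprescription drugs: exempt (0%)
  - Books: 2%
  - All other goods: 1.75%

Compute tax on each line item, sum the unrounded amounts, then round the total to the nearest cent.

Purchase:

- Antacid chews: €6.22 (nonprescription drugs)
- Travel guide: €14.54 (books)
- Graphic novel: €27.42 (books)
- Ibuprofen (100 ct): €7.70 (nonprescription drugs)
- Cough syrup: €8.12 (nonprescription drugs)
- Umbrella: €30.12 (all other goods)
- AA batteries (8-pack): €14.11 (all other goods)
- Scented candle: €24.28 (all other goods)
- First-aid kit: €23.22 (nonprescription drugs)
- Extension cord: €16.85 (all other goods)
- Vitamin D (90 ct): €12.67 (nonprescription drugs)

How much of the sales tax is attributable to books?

Travel guide €14.54: books → 0% + 2% municipal = 2% → €0.2908
Graphic novel €27.42: books → 0% + 2% municipal = 2% → €0.5484
Tax on books: unrounded sum = €0.8392 → €0.84

€0.84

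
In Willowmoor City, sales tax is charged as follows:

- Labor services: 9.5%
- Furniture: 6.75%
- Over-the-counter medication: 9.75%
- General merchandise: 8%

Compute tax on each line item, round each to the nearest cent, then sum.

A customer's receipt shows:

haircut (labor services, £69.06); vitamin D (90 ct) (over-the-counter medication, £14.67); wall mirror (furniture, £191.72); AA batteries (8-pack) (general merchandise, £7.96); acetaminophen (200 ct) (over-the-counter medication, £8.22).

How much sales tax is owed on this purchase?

Haircut £69.06: labor services → 9.5% → £6.56
Vitamin D (90 ct) £14.67: over-the-counter medication → 9.75% → £1.43
Wall mirror £191.72: furniture → 6.75% → £12.94
AA batteries (8-pack) £7.96: general merchandise → 8% → £0.64
Acetaminophen (200 ct) £8.22: over-the-counter medication → 9.75% → £0.80
Total tax = £6.56 + £1.43 + £12.94 + £0.64 + £0.80 = £22.37

£22.37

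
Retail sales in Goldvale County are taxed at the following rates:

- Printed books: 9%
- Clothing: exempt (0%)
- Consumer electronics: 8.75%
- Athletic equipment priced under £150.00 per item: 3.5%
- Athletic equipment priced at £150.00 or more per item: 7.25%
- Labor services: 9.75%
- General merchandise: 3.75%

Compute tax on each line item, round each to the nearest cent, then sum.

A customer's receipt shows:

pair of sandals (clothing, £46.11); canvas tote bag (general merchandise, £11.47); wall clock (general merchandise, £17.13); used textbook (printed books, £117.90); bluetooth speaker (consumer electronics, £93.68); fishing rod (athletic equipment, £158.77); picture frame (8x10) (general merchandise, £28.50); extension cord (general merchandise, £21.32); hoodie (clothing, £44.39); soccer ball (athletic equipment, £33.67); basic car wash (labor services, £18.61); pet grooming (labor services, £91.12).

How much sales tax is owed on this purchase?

£45.13

Pair of sandals £46.11: clothing → 0% → £0.00
Canvas tote bag £11.47: general merchandise → 3.75% → £0.43
Wall clock £17.13: general merchandise → 3.75% → £0.64
Used textbook £117.90: printed books → 9% → £10.61
Bluetooth speaker £93.68: consumer electronics → 8.75% → £8.20
Fishing rod £158.77: athletic equipment, £150.00 or more → 7.25% → £11.51
Picture frame (8x10) £28.50: general merchandise → 3.75% → £1.07
Extension cord £21.32: general merchandise → 3.75% → £0.80
Hoodie £44.39: clothing → 0% → £0.00
Soccer ball £33.67: athletic equipment, under £150.00 → 3.5% → £1.18
Basic car wash £18.61: labor services → 9.75% → £1.81
Pet grooming £91.12: labor services → 9.75% → £8.88
Total tax = £0.43 + £0.64 + £10.61 + £8.20 + £11.51 + £1.07 + £0.80 + £1.18 + £1.81 + £8.88 = £45.13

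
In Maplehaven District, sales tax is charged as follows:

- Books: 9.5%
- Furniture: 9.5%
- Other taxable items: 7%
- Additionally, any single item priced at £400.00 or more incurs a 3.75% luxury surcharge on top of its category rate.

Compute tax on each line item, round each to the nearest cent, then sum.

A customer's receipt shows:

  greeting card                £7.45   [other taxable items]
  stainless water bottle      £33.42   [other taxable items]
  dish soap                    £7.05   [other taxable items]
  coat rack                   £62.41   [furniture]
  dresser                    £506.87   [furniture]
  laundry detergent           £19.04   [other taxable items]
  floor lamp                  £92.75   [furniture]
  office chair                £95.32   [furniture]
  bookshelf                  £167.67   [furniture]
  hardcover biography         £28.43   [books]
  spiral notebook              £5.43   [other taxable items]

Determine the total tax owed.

Greeting card £7.45: other taxable items → 7% → £0.52
Stainless water bottle £33.42: other taxable items → 7% → £2.34
Dish soap £7.05: other taxable items → 7% → £0.49
Coat rack £62.41: furniture → 9.5% → £5.93
Dresser £506.87: furniture → 9.5% + 3.75% surcharge = 13.25% → £67.16
Laundry detergent £19.04: other taxable items → 7% → £1.33
Floor lamp £92.75: furniture → 9.5% → £8.81
Office chair £95.32: furniture → 9.5% → £9.06
Bookshelf £167.67: furniture → 9.5% → £15.93
Hardcover biography £28.43: books → 9.5% → £2.70
Spiral notebook £5.43: other taxable items → 7% → £0.38
Total tax = £0.52 + £2.34 + £0.49 + £5.93 + £67.16 + £1.33 + £8.81 + £9.06 + £15.93 + £2.70 + £0.38 = £114.65

£114.65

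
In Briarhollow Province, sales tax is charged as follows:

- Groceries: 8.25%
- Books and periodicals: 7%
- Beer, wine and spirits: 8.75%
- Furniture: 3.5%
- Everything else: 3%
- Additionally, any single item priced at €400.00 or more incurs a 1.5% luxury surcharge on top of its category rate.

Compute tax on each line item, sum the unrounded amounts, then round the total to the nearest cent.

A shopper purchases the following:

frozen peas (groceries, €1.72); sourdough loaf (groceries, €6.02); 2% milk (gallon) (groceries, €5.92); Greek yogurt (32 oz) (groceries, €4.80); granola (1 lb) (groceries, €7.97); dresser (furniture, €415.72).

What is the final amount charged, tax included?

Frozen peas €1.72: groceries → 8.25% → €0.1419
Sourdough loaf €6.02: groceries → 8.25% → €0.49665
2% milk (gallon) €5.92: groceries → 8.25% → €0.4884
Greek yogurt (32 oz) €4.80: groceries → 8.25% → €0.396
Granola (1 lb) €7.97: groceries → 8.25% → €0.657525
Dresser €415.72: furniture → 3.5% + 1.5% surcharge = 5% → €20.786
Subtotal = €442.15; unrounded tax = €22.966475 → €22.97; total due = €465.12

€465.12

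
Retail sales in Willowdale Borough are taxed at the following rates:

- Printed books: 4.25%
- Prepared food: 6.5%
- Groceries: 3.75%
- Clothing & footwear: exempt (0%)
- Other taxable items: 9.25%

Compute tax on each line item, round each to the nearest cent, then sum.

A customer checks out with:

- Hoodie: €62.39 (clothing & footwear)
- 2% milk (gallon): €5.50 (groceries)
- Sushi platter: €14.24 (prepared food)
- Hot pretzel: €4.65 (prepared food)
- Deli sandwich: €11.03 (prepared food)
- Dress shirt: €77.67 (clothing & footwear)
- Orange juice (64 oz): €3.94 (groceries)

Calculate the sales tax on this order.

€2.31

Hoodie €62.39: clothing & footwear → 0% → €0.00
2% milk (gallon) €5.50: groceries → 3.75% → €0.21
Sushi platter €14.24: prepared food → 6.5% → €0.93
Hot pretzel €4.65: prepared food → 6.5% → €0.30
Deli sandwich €11.03: prepared food → 6.5% → €0.72
Dress shirt €77.67: clothing & footwear → 0% → €0.00
Orange juice (64 oz) €3.94: groceries → 3.75% → €0.15
Total tax = €0.21 + €0.93 + €0.30 + €0.72 + €0.15 = €2.31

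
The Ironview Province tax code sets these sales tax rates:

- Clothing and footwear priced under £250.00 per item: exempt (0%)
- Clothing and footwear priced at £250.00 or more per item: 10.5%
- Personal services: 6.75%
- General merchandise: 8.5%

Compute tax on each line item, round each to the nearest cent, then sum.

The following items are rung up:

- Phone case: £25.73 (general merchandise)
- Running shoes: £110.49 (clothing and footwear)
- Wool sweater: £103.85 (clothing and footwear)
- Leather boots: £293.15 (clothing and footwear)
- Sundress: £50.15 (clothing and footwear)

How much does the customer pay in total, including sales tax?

£616.34

Phone case £25.73: general merchandise → 8.5% → £2.19
Running shoes £110.49: clothing and footwear, under £250.00 → 0% → £0.00
Wool sweater £103.85: clothing and footwear, under £250.00 → 0% → £0.00
Leather boots £293.15: clothing and footwear, £250.00 or more → 10.5% → £30.78
Sundress £50.15: clothing and footwear, under £250.00 → 0% → £0.00
Subtotal = £583.37; tax = £32.97; total due = £616.34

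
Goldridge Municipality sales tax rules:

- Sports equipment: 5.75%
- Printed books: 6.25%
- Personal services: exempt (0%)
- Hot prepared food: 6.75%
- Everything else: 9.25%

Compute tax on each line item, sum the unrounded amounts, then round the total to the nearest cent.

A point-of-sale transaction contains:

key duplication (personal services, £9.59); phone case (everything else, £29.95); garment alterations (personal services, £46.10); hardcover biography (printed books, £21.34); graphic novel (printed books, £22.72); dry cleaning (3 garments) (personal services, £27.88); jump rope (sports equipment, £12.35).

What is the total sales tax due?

Key duplication £9.59: personal services → 0% → £0.00
Phone case £29.95: everything else → 9.25% → £2.770375
Garment alterations £46.10: personal services → 0% → £0.00
Hardcover biography £21.34: printed books → 6.25% → £1.33375
Graphic novel £22.72: printed books → 6.25% → £1.42
Dry cleaning (3 garments) £27.88: personal services → 0% → £0.00
Jump rope £12.35: sports equipment → 5.75% → £0.710125
Unrounded tax sum = £6.23425 → £6.23

£6.23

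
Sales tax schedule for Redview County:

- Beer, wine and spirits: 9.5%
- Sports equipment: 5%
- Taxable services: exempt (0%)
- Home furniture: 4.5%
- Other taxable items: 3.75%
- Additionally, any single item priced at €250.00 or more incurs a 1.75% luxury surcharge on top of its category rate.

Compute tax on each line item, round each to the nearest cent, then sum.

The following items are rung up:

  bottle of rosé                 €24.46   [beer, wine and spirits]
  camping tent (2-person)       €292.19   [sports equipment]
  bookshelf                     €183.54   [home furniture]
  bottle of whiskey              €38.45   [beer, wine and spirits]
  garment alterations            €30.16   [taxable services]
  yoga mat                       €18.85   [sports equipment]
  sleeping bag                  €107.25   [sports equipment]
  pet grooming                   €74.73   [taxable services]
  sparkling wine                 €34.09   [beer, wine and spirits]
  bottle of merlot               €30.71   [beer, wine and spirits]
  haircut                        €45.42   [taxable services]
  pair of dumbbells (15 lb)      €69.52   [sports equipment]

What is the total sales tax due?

Bottle of rosé €24.46: beer, wine and spirits → 9.5% → €2.32
Camping tent (2-person) €292.19: sports equipment → 5% + 1.75% surcharge = 6.75% → €19.72
Bookshelf €183.54: home furniture → 4.5% → €8.26
Bottle of whiskey €38.45: beer, wine and spirits → 9.5% → €3.65
Garment alterations €30.16: taxable services → 0% → €0.00
Yoga mat €18.85: sports equipment → 5% → €0.94
Sleeping bag €107.25: sports equipment → 5% → €5.36
Pet grooming €74.73: taxable services → 0% → €0.00
Sparkling wine €34.09: beer, wine and spirits → 9.5% → €3.24
Bottle of merlot €30.71: beer, wine and spirits → 9.5% → €2.92
Haircut €45.42: taxable services → 0% → €0.00
Pair of dumbbells (15 lb) €69.52: sports equipment → 5% → €3.48
Total tax = €2.32 + €19.72 + €8.26 + €3.65 + €0.94 + €5.36 + €3.24 + €2.92 + €3.48 = €49.89

€49.89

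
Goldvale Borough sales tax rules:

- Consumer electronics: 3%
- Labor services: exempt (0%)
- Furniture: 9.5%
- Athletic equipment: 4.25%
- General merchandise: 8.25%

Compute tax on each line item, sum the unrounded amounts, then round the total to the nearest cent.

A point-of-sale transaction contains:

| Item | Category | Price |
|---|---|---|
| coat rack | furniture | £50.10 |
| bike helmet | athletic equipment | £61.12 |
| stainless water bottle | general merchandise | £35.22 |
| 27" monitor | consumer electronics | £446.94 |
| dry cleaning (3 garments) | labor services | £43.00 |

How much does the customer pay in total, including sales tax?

£660.05

Coat rack £50.10: furniture → 9.5% → £4.7595
Bike helmet £61.12: athletic equipment → 4.25% → £2.5976
Stainless water bottle £35.22: general merchandise → 8.25% → £2.90565
27" monitor £446.94: consumer electronics → 3% → £13.4082
Dry cleaning (3 garments) £43.00: labor services → 0% → £0.00
Subtotal = £636.38; unrounded tax = £23.67095 → £23.67; total due = £660.05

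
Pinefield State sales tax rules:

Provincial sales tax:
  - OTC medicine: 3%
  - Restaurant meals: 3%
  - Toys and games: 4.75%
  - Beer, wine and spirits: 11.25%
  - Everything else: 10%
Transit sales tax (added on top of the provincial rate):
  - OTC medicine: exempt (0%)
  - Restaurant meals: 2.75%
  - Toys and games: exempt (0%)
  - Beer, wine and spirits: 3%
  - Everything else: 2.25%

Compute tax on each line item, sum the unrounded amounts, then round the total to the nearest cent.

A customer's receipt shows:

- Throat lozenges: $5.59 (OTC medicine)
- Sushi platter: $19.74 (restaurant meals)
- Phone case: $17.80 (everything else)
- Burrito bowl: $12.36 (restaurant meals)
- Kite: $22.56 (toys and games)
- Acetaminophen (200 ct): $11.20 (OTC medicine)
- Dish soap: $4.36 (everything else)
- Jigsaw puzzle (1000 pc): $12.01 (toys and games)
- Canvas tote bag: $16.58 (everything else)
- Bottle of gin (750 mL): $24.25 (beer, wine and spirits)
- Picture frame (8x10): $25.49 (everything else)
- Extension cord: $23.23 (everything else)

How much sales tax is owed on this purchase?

Throat lozenges $5.59: OTC medicine → 3% + 0% transit = 3% → $0.1677
Sushi platter $19.74: restaurant meals → 3% + 2.75% transit = 5.75% → $1.13505
Phone case $17.80: everything else → 10% + 2.25% transit = 12.25% → $2.1805
Burrito bowl $12.36: restaurant meals → 3% + 2.75% transit = 5.75% → $0.7107
Kite $22.56: toys and games → 4.75% + 0% transit = 4.75% → $1.0716
Acetaminophen (200 ct) $11.20: OTC medicine → 3% + 0% transit = 3% → $0.336
Dish soap $4.36: everything else → 10% + 2.25% transit = 12.25% → $0.5341
Jigsaw puzzle (1000 pc) $12.01: toys and games → 4.75% + 0% transit = 4.75% → $0.570475
Canvas tote bag $16.58: everything else → 10% + 2.25% transit = 12.25% → $2.03105
Bottle of gin (750 mL) $24.25: beer, wine and spirits → 11.25% + 3% transit = 14.25% → $3.455625
Picture frame (8x10) $25.49: everything else → 10% + 2.25% transit = 12.25% → $3.122525
Extension cord $23.23: everything else → 10% + 2.25% transit = 12.25% → $2.845675
Unrounded tax sum = $18.161 → $18.16

$18.16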